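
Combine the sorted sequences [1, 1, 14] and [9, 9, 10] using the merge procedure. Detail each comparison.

Merging process:

Compare 1 vs 9: take 1 from left. Merged: [1]
Compare 1 vs 9: take 1 from left. Merged: [1, 1]
Compare 14 vs 9: take 9 from right. Merged: [1, 1, 9]
Compare 14 vs 9: take 9 from right. Merged: [1, 1, 9, 9]
Compare 14 vs 10: take 10 from right. Merged: [1, 1, 9, 9, 10]
Append remaining from left: [14]. Merged: [1, 1, 9, 9, 10, 14]

Final merged array: [1, 1, 9, 9, 10, 14]
Total comparisons: 5

The merged array is [1, 1, 9, 9, 10, 14], requiring 5 comparisons. The merge step runs in O(n) time where n is the total number of elements.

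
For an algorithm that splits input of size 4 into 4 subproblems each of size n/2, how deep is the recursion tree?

For divide and conquer with division factor 2:

Problem sizes at each level:
Level 0: 4
Level 1: 2
Level 2: 1

The root is level 0 and the size-1 base case is level 2 (the tree spans levels 0 through 2, i.e. 3 levels counting the root), so the depth is the number of divisions: log_2(4) = 2

The recursion tree depth is log_2(4) = 2. At each level, the problem size is divided by 2, so it takes 2 divisions to reduce to a base case of size 1. The algorithm makes 4 recursive calls at each level.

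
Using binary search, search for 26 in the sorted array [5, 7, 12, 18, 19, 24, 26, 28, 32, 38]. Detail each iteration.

Binary search for 26 in [5, 7, 12, 18, 19, 24, 26, 28, 32, 38]:

lo=0, hi=9, mid=4, arr[mid]=19 -> 19 < 26, search right half
lo=5, hi=9, mid=7, arr[mid]=28 -> 28 > 26, search left half
lo=5, hi=6, mid=5, arr[mid]=24 -> 24 < 26, search right half
lo=6, hi=6, mid=6, arr[mid]=26 -> Found target at index 6!

Binary search finds 26 at index 6 after 4 comparisons. The search repeatedly halves the search space by comparing with the middle element.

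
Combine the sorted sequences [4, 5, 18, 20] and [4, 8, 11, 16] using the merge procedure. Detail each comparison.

Merging process:

Compare 4 vs 4: take 4 from left. Merged: [4]
Compare 5 vs 4: take 4 from right. Merged: [4, 4]
Compare 5 vs 8: take 5 from left. Merged: [4, 4, 5]
Compare 18 vs 8: take 8 from right. Merged: [4, 4, 5, 8]
Compare 18 vs 11: take 11 from right. Merged: [4, 4, 5, 8, 11]
Compare 18 vs 16: take 16 from right. Merged: [4, 4, 5, 8, 11, 16]
Append remaining from left: [18, 20]. Merged: [4, 4, 5, 8, 11, 16, 18, 20]

Final merged array: [4, 4, 5, 8, 11, 16, 18, 20]
Total comparisons: 6

The merged array is [4, 4, 5, 8, 11, 16, 18, 20], requiring 6 comparisons. The merge step runs in O(n) time where n is the total number of elements.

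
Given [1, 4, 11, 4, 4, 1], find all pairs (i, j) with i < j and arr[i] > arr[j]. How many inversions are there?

Finding inversions in [1, 4, 11, 4, 4, 1]:

(1, 5): arr[1]=4 > arr[5]=1
(2, 3): arr[2]=11 > arr[3]=4
(2, 4): arr[2]=11 > arr[4]=4
(2, 5): arr[2]=11 > arr[5]=1
(3, 5): arr[3]=4 > arr[5]=1
(4, 5): arr[4]=4 > arr[5]=1

Total inversions: 6

The array has 6 inversion(s): (1,5), (2,3), (2,4), (2,5), (3,5), (4,5). Each pair (i,j) satisfies i < j and arr[i] > arr[j].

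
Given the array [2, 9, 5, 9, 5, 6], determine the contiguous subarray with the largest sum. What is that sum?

Using Kadane's algorithm on [2, 9, 5, 9, 5, 6]:

Scanning through the array:
Position 1 (value 9): max_ending_here = 11, max_so_far = 11
Position 2 (value 5): max_ending_here = 16, max_so_far = 16
Position 3 (value 9): max_ending_here = 25, max_so_far = 25
Position 4 (value 5): max_ending_here = 30, max_so_far = 30
Position 5 (value 6): max_ending_here = 36, max_so_far = 36

Maximum subarray: [2, 9, 5, 9, 5, 6]
Maximum sum: 36

The maximum subarray is [2, 9, 5, 9, 5, 6] with sum 36. This subarray runs from index 0 to index 5.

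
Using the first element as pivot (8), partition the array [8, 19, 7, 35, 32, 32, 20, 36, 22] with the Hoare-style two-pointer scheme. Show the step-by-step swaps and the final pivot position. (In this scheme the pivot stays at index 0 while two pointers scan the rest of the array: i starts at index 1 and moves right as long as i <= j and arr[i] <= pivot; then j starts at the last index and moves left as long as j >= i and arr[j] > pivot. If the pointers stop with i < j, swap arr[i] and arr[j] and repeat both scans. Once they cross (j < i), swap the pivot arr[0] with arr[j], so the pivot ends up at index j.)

Hoare-style two-pointer partition with pivot = 8:

Initial array: [8, 19, 7, 35, 32, 32, 20, 36, 22]

Pointers start at i = 1, j = 8.
i stops at index 1 (arr[1]=19 > 8), j stops at index 2 (arr[2]=7 <= 8): swap arr[1] and arr[2], array becomes [8, 7, 19, 35, 32, 32, 20, 36, 22]
i ends at 2, j ends at 1: the pointers have crossed (j < i), so scanning stops.

Swap pivot arr[0] with arr[1] to place pivot at position 1: [7, 8, 19, 35, 32, 32, 20, 36, 22]
Pivot position: 1

After partitioning with pivot 8, the array becomes [7, 8, 19, 35, 32, 32, 20, 36, 22]. The pivot is placed at index 1. All elements to the left of the pivot are <= 8, and all elements to the right are > 8.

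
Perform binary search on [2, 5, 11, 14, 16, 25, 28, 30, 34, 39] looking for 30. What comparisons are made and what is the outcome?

Binary search for 30 in [2, 5, 11, 14, 16, 25, 28, 30, 34, 39]:

lo=0, hi=9, mid=4, arr[mid]=16 -> 16 < 30, search right half
lo=5, hi=9, mid=7, arr[mid]=30 -> Found target at index 7!

Binary search finds 30 at index 7 after 2 comparisons. The search repeatedly halves the search space by comparing with the middle element.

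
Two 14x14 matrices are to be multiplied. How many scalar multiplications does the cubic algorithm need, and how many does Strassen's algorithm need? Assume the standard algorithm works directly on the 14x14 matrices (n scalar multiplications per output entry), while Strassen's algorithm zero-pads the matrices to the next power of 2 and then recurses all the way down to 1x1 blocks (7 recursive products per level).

Matrix multiplication for 14x14 matrices:

Strassen's algorithm requires power-of-2 dimensions. Pad 14x14 to 16x16 (next power of 2).

Standard algorithm: 14^3 = 2744 multiplications
Strassen's algorithm: 7^(log2(16)) = 7^4 = 2401 multiplications
Savings: 2744 - 2401 = 343 multiplications

Standard: 2744 multiplications (14^3). Strassen: 2401 multiplications (7^4, after padding to 16x16). Strassen reduces 8 recursive multiplications to 7 at each level.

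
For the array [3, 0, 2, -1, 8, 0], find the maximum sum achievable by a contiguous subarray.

Using Kadane's algorithm on [3, 0, 2, -1, 8, 0]:

Scanning through the array:
Position 1 (value 0): max_ending_here = 3, max_so_far = 3
Position 2 (value 2): max_ending_here = 5, max_so_far = 5
Position 3 (value -1): max_ending_here = 4, max_so_far = 5
Position 4 (value 8): max_ending_here = 12, max_so_far = 12
Position 5 (value 0): max_ending_here = 12, max_so_far = 12

Maximum subarray: [3, 0, 2, -1, 8]
Maximum sum: 12

The maximum subarray is [3, 0, 2, -1, 8] with sum 12. This subarray runs from index 0 to index 4.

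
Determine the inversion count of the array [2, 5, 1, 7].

Finding inversions in [2, 5, 1, 7]:

(0, 2): arr[0]=2 > arr[2]=1
(1, 2): arr[1]=5 > arr[2]=1

Total inversions: 2

The array has 2 inversion(s): (0,2), (1,2). Each pair (i,j) satisfies i < j and arr[i] > arr[j].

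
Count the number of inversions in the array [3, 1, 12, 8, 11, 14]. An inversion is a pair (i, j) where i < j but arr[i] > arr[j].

Finding inversions in [3, 1, 12, 8, 11, 14]:

(0, 1): arr[0]=3 > arr[1]=1
(2, 3): arr[2]=12 > arr[3]=8
(2, 4): arr[2]=12 > arr[4]=11

Total inversions: 3

The array has 3 inversion(s): (0,1), (2,3), (2,4). Each pair (i,j) satisfies i < j and arr[i] > arr[j].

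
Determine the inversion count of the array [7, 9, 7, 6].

Finding inversions in [7, 9, 7, 6]:

(0, 3): arr[0]=7 > arr[3]=6
(1, 2): arr[1]=9 > arr[2]=7
(1, 3): arr[1]=9 > arr[3]=6
(2, 3): arr[2]=7 > arr[3]=6

Total inversions: 4

The array has 4 inversion(s): (0,3), (1,2), (1,3), (2,3). Each pair (i,j) satisfies i < j and arr[i] > arr[j].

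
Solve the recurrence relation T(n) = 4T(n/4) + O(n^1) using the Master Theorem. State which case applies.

Master Theorem for T(n) = 4T(n/4) + O(n^1):

a = 4, b = 4, c = 1
log_b(a) = log_4(4) = 1.0000

Case 2: c = 1 = log_4(4) = 1.0000
T(n) = O(n^1 log n) = O(n log n)

For T(n) = 4T(n/4) + O(n^1): log_4(4) = 1.0000. This is Case 2 of the Master Theorem (c = log_b(a), equal work at all levels), giving O(n log n).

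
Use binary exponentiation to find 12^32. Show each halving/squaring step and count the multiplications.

Computing 12^32 by squaring (build up from 12^1; each line after the first costs one multiplication):

12^1 = 12
12^2 = (12^1)^2 = 12^2 = 144
12^4 = (12^2)^2 = 144^2 = 20736
12^8 = (12^4)^2 = 20736^2 = 429981696
12^16 = (12^8)^2 = 429981696^2 = 184884258895036416
12^32 = (12^16)^2 = 184884258895036416^2 = 34182189187166852111368841966125056

Result: 34182189187166852111368841966125056
Multiplications needed: 5 (5 lines after 12^1)

12^32 = 34182189187166852111368841966125056. Using exponentiation by squaring, this requires 5 multiplications. The key idea: if the exponent is even, square the half-power; if odd, multiply by the base once.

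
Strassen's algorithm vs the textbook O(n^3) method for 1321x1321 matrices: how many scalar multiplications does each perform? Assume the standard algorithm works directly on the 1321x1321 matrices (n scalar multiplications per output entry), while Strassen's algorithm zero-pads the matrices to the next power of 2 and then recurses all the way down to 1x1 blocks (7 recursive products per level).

Matrix multiplication for 1321x1321 matrices:

Strassen's algorithm requires power-of-2 dimensions. Pad 1321x1321 to 2048x2048 (next power of 2).

Standard algorithm: 1321^3 = 2305199161 multiplications
Strassen's algorithm: 7^(log2(2048)) = 7^11 = 1977326743 multiplications
Savings: 2305199161 - 1977326743 = 327872418 multiplications

Standard: 2305199161 multiplications (1321^3). Strassen: 1977326743 multiplications (7^11, after padding to 2048x2048). Strassen reduces 8 recursive multiplications to 7 at each level.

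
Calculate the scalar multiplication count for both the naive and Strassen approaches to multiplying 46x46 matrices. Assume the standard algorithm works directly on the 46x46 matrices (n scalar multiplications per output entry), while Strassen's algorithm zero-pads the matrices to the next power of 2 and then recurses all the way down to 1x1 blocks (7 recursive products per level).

Matrix multiplication for 46x46 matrices:

Strassen's algorithm requires power-of-2 dimensions. Pad 46x46 to 64x64 (next power of 2).

Standard algorithm: 46^3 = 97336 multiplications
Strassen's algorithm: 7^(log2(64)) = 7^6 = 117649 multiplications
Difference: 97336 - 117649 = -20313 (Strassen uses MORE here due to padding overhead — for small or just-over-power-of-2 n, padding can outweigh the per-level savings)

Standard: 97336 multiplications (46^3). Strassen: 117649 multiplications (7^6, after padding to 64x64). Strassen reduces 8 recursive multiplications to 7 at each level.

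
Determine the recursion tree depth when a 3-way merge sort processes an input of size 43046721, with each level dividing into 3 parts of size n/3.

For divide and conquer with division factor 3:

Problem sizes at each level:
Level 0: 43046721
Level 1: 14348907
Level 2: 4782969
Level 3: 1594323
Level 4: 531441
Level 5: 177147
Level 6: 59049
Level 7: 19683
Level 8: 6561
Level 9: 2187
Level 10: 729
Level 11: 243
Level 12: 81
Level 13: 27
Level 14: 9
Level 15: 3
Level 16: 1

The root is level 0 and the size-1 base case is level 16 (the tree spans levels 0 through 16, i.e. 17 levels counting the root), so the depth is the number of divisions: log_3(43046721) = 16

The recursion tree depth is log_3(43046721) = 16. At each level, the problem size is divided by 3, so it takes 16 divisions to reduce to a base case of size 1. The algorithm makes 3 recursive calls at each level.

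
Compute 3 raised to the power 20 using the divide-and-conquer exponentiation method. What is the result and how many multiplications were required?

Computing 3^20 by squaring (build up from 3^1; each line after the first costs one multiplication):

3^1 = 3
3^2 = (3^1)^2 = 3^2 = 9
3^4 = (3^2)^2 = 9^2 = 81
3^5 = 3 * 3^4 = 3 * 81 = 243
3^10 = (3^5)^2 = 243^2 = 59049
3^20 = (3^10)^2 = 59049^2 = 3486784401

Result: 3486784401
Multiplications needed: 5 (5 lines after 3^1)

3^20 = 3486784401. Using exponentiation by squaring, this requires 5 multiplications. The key idea: if the exponent is even, square the half-power; if odd, multiply by the base once.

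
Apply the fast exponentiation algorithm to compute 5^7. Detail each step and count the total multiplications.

Computing 5^7 by squaring (build up from 5^1; each line after the first costs one multiplication):

5^1 = 5
5^2 = (5^1)^2 = 5^2 = 25
5^3 = 5 * 5^2 = 5 * 25 = 125
5^6 = (5^3)^2 = 125^2 = 15625
5^7 = 5 * 5^6 = 5 * 15625 = 78125

Result: 78125
Multiplications needed: 4 (4 lines after 5^1)

5^7 = 78125. Using exponentiation by squaring, this requires 4 multiplications. The key idea: if the exponent is even, square the half-power; if odd, multiply by the base once.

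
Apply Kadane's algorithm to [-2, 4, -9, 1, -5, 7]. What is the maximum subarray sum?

Using Kadane's algorithm on [-2, 4, -9, 1, -5, 7]:

Scanning through the array:
Position 1 (value 4): max_ending_here = 4, max_so_far = 4
Position 2 (value -9): max_ending_here = -5, max_so_far = 4
Position 3 (value 1): max_ending_here = 1, max_so_far = 4
Position 4 (value -5): max_ending_here = -4, max_so_far = 4
Position 5 (value 7): max_ending_here = 7, max_so_far = 7

Maximum subarray: [7]
Maximum sum: 7

The maximum subarray is [7] with sum 7. This subarray runs from index 5 to index 5.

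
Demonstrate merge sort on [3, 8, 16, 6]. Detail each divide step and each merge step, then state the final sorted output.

Merge sort trace:

Split: [3, 8, 16, 6] -> [3, 8] and [16, 6]
  Split: [3, 8] -> [3] and [8]
  Merge: [3] + [8] -> [3, 8]
  Split: [16, 6] -> [16] and [6]
  Merge: [16] + [6] -> [6, 16]
Merge: [3, 8] + [6, 16] -> [3, 6, 8, 16]

Final sorted array: [3, 6, 8, 16]

The merge sort proceeds by recursively splitting the array and merging sorted halves.
After all merges, the sorted array is [3, 6, 8, 16].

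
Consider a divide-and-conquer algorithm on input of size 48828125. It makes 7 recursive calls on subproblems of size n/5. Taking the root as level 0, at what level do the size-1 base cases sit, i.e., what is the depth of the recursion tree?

For divide and conquer with division factor 5:

Problem sizes at each level:
Level 0: 48828125
Level 1: 9765625
Level 2: 1953125
Level 3: 390625
Level 4: 78125
Level 5: 15625
Level 6: 3125
Level 7: 625
Level 8: 125
Level 9: 25
Level 10: 5
Level 11: 1

The root is level 0 and the size-1 base case is level 11 (the tree spans levels 0 through 11, i.e. 12 levels counting the root), so the depth is the number of divisions: log_5(48828125) = 11

The recursion tree depth is log_5(48828125) = 11. At each level, the problem size is divided by 5, so it takes 11 divisions to reduce to a base case of size 1. The algorithm makes 7 recursive calls at each level.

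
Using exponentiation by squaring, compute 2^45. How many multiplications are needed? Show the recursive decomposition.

Computing 2^45 by squaring (build up from 2^1; each line after the first costs one multiplication):

2^1 = 2
2^2 = (2^1)^2 = 2^2 = 4
2^4 = (2^2)^2 = 4^2 = 16
2^5 = 2 * 2^4 = 2 * 16 = 32
2^10 = (2^5)^2 = 32^2 = 1024
2^11 = 2 * 2^10 = 2 * 1024 = 2048
2^22 = (2^11)^2 = 2048^2 = 4194304
2^44 = (2^22)^2 = 4194304^2 = 17592186044416
2^45 = 2 * 2^44 = 2 * 17592186044416 = 35184372088832

Result: 35184372088832
Multiplications needed: 8 (8 lines after 2^1)

2^45 = 35184372088832. Using exponentiation by squaring, this requires 8 multiplications. The key idea: if the exponent is even, square the half-power; if odd, multiply by the base once.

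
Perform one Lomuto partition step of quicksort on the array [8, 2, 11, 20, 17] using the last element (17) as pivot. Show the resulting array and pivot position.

Lomuto partition with pivot = 17:

Initial array: [8, 2, 11, 20, 17]

arr[0]=8 <= 17: swap with position 0, array becomes [8, 2, 11, 20, 17]
arr[1]=2 <= 17: swap with position 1, array becomes [8, 2, 11, 20, 17]
arr[2]=11 <= 17: swap with position 2, array becomes [8, 2, 11, 20, 17]
arr[3]=20 > 17: no swap

Place pivot at position 3: [8, 2, 11, 17, 20]
Pivot position: 3

After partitioning with pivot 17, the array becomes [8, 2, 11, 17, 20]. The pivot is placed at index 3. All elements to the left of the pivot are <= 17, and all elements to the right are > 17.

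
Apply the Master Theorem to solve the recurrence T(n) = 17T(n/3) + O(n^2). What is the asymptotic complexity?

Master Theorem for T(n) = 17T(n/3) + O(n^2):

a = 17, b = 3, c = 2
log_b(a) = log_3(17) = 2.5789

Case 1: c = 2 < log_3(17) = 2.5789
T(n) = O(n^(log_3 17))

For T(n) = 17T(n/3) + O(n^2): log_3(17) = 2.5789. This is Case 1 of the Master Theorem (c < log_b(a), work dominated by leaves), giving O(n^(log_3 17)).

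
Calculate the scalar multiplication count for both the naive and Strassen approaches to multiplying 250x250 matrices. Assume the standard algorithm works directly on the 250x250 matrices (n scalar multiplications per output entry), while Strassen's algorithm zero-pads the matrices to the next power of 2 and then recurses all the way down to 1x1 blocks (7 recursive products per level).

Matrix multiplication for 250x250 matrices:

Strassen's algorithm requires power-of-2 dimensions. Pad 250x250 to 256x256 (next power of 2).

Standard algorithm: 250^3 = 15625000 multiplications
Strassen's algorithm: 7^(log2(256)) = 7^8 = 5764801 multiplications
Savings: 15625000 - 5764801 = 9860199 multiplications

Standard: 15625000 multiplications (250^3). Strassen: 5764801 multiplications (7^8, after padding to 256x256). Strassen reduces 8 recursive multiplications to 7 at each level.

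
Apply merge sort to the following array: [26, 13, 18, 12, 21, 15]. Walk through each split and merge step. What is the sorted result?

Merge sort trace:

Split: [26, 13, 18, 12, 21, 15] -> [26, 13, 18] and [12, 21, 15]
  Split: [26, 13, 18] -> [26] and [13, 18]
    Split: [13, 18] -> [13] and [18]
    Merge: [13] + [18] -> [13, 18]
  Merge: [26] + [13, 18] -> [13, 18, 26]
  Split: [12, 21, 15] -> [12] and [21, 15]
    Split: [21, 15] -> [21] and [15]
    Merge: [21] + [15] -> [15, 21]
  Merge: [12] + [15, 21] -> [12, 15, 21]
Merge: [13, 18, 26] + [12, 15, 21] -> [12, 13, 15, 18, 21, 26]

Final sorted array: [12, 13, 15, 18, 21, 26]

The merge sort proceeds by recursively splitting the array and merging sorted halves.
After all merges, the sorted array is [12, 13, 15, 18, 21, 26].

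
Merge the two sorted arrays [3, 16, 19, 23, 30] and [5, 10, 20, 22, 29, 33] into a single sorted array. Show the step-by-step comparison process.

Merging process:

Compare 3 vs 5: take 3 from left. Merged: [3]
Compare 16 vs 5: take 5 from right. Merged: [3, 5]
Compare 16 vs 10: take 10 from right. Merged: [3, 5, 10]
Compare 16 vs 20: take 16 from left. Merged: [3, 5, 10, 16]
Compare 19 vs 20: take 19 from left. Merged: [3, 5, 10, 16, 19]
Compare 23 vs 20: take 20 from right. Merged: [3, 5, 10, 16, 19, 20]
Compare 23 vs 22: take 22 from right. Merged: [3, 5, 10, 16, 19, 20, 22]
Compare 23 vs 29: take 23 from left. Merged: [3, 5, 10, 16, 19, 20, 22, 23]
Compare 30 vs 29: take 29 from right. Merged: [3, 5, 10, 16, 19, 20, 22, 23, 29]
Compare 30 vs 33: take 30 from left. Merged: [3, 5, 10, 16, 19, 20, 22, 23, 29, 30]
Append remaining from right: [33]. Merged: [3, 5, 10, 16, 19, 20, 22, 23, 29, 30, 33]

Final merged array: [3, 5, 10, 16, 19, 20, 22, 23, 29, 30, 33]
Total comparisons: 10

The merged array is [3, 5, 10, 16, 19, 20, 22, 23, 29, 30, 33], requiring 10 comparisons. The merge step runs in O(n) time where n is the total number of elements.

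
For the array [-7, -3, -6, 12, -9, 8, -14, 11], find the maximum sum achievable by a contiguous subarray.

Using Kadane's algorithm on [-7, -3, -6, 12, -9, 8, -14, 11]:

Scanning through the array:
Position 1 (value -3): max_ending_here = -3, max_so_far = -3
Position 2 (value -6): max_ending_here = -6, max_so_far = -3
Position 3 (value 12): max_ending_here = 12, max_so_far = 12
Position 4 (value -9): max_ending_here = 3, max_so_far = 12
Position 5 (value 8): max_ending_here = 11, max_so_far = 12
Position 6 (value -14): max_ending_here = -3, max_so_far = 12
Position 7 (value 11): max_ending_here = 11, max_so_far = 12

Maximum subarray: [12]
Maximum sum: 12

The maximum subarray is [12] with sum 12. This subarray runs from index 3 to index 3.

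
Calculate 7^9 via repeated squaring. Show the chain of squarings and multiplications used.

Computing 7^9 by squaring (build up from 7^1; each line after the first costs one multiplication):

7^1 = 7
7^2 = (7^1)^2 = 7^2 = 49
7^4 = (7^2)^2 = 49^2 = 2401
7^8 = (7^4)^2 = 2401^2 = 5764801
7^9 = 7 * 7^8 = 7 * 5764801 = 40353607

Result: 40353607
Multiplications needed: 4 (4 lines after 7^1)

7^9 = 40353607. Using exponentiation by squaring, this requires 4 multiplications. The key idea: if the exponent is even, square the half-power; if odd, multiply by the base once.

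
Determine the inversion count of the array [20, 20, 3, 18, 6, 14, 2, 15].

Finding inversions in [20, 20, 3, 18, 6, 14, 2, 15]:

(0, 2): arr[0]=20 > arr[2]=3
(0, 3): arr[0]=20 > arr[3]=18
(0, 4): arr[0]=20 > arr[4]=6
(0, 5): arr[0]=20 > arr[5]=14
(0, 6): arr[0]=20 > arr[6]=2
(0, 7): arr[0]=20 > arr[7]=15
(1, 2): arr[1]=20 > arr[2]=3
(1, 3): arr[1]=20 > arr[3]=18
(1, 4): arr[1]=20 > arr[4]=6
(1, 5): arr[1]=20 > arr[5]=14
(1, 6): arr[1]=20 > arr[6]=2
(1, 7): arr[1]=20 > arr[7]=15
(2, 6): arr[2]=3 > arr[6]=2
(3, 4): arr[3]=18 > arr[4]=6
(3, 5): arr[3]=18 > arr[5]=14
(3, 6): arr[3]=18 > arr[6]=2
(3, 7): arr[3]=18 > arr[7]=15
(4, 6): arr[4]=6 > arr[6]=2
(5, 6): arr[5]=14 > arr[6]=2

Total inversions: 19

The array has 19 inversion(s): (0,2), (0,3), (0,4), (0,5), (0,6), (0,7), (1,2), (1,3), (1,4), (1,5), (1,6), (1,7), (2,6), (3,4), (3,5), (3,6), (3,7), (4,6), (5,6). Each pair (i,j) satisfies i < j and arr[i] > arr[j].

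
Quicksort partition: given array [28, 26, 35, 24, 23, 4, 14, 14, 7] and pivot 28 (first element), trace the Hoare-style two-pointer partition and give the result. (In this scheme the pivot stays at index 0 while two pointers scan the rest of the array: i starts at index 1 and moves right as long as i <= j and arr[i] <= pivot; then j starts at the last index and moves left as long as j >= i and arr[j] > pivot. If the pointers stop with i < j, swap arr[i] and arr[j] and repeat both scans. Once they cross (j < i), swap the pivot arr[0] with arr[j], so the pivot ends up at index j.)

Hoare-style two-pointer partition with pivot = 28:

Initial array: [28, 26, 35, 24, 23, 4, 14, 14, 7]

Pointers start at i = 1, j = 8.
i stops at index 2 (arr[2]=35 > 28), j stops at index 8 (arr[8]=7 <= 28): swap arr[2] and arr[8], array becomes [28, 26, 7, 24, 23, 4, 14, 14, 35]
i ends at 8, j ends at 7: the pointers have crossed (j < i), so scanning stops.

Swap pivot arr[0] with arr[7] to place pivot at position 7: [14, 26, 7, 24, 23, 4, 14, 28, 35]
Pivot position: 7

After partitioning with pivot 28, the array becomes [14, 26, 7, 24, 23, 4, 14, 28, 35]. The pivot is placed at index 7. All elements to the left of the pivot are <= 28, and all elements to the right are > 28.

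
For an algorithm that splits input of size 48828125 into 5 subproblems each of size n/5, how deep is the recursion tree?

For divide and conquer with division factor 5:

Problem sizes at each level:
Level 0: 48828125
Level 1: 9765625
Level 2: 1953125
Level 3: 390625
Level 4: 78125
Level 5: 15625
Level 6: 3125
Level 7: 625
Level 8: 125
Level 9: 25
Level 10: 5
Level 11: 1

The root is level 0 and the size-1 base case is level 11 (the tree spans levels 0 through 11, i.e. 12 levels counting the root), so the depth is the number of divisions: log_5(48828125) = 11

The recursion tree depth is log_5(48828125) = 11. At each level, the problem size is divided by 5, so it takes 11 divisions to reduce to a base case of size 1. The algorithm makes 5 recursive calls at each level.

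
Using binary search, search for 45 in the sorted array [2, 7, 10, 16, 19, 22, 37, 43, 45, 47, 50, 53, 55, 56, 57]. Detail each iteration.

Binary search for 45 in [2, 7, 10, 16, 19, 22, 37, 43, 45, 47, 50, 53, 55, 56, 57]:

lo=0, hi=14, mid=7, arr[mid]=43 -> 43 < 45, search right half
lo=8, hi=14, mid=11, arr[mid]=53 -> 53 > 45, search left half
lo=8, hi=10, mid=9, arr[mid]=47 -> 47 > 45, search left half
lo=8, hi=8, mid=8, arr[mid]=45 -> Found target at index 8!

Binary search finds 45 at index 8 after 4 comparisons. The search repeatedly halves the search space by comparing with the middle element.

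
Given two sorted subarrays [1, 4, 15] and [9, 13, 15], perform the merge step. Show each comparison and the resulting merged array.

Merging process:

Compare 1 vs 9: take 1 from left. Merged: [1]
Compare 4 vs 9: take 4 from left. Merged: [1, 4]
Compare 15 vs 9: take 9 from right. Merged: [1, 4, 9]
Compare 15 vs 13: take 13 from right. Merged: [1, 4, 9, 13]
Compare 15 vs 15: take 15 from left. Merged: [1, 4, 9, 13, 15]
Append remaining from right: [15]. Merged: [1, 4, 9, 13, 15, 15]

Final merged array: [1, 4, 9, 13, 15, 15]
Total comparisons: 5

The merged array is [1, 4, 9, 13, 15, 15], requiring 5 comparisons. The merge step runs in O(n) time where n is the total number of elements.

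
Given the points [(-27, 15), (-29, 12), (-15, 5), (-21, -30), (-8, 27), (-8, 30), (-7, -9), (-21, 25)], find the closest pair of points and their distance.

Computing all pairwise distances among 8 points:

d((-27, 15), (-29, 12)) = 3.6056
d((-27, 15), (-15, 5)) = 15.6205
d((-27, 15), (-21, -30)) = 45.3982
d((-27, 15), (-8, 27)) = 22.4722
d((-27, 15), (-8, 30)) = 24.2074
d((-27, 15), (-7, -9)) = 31.241
d((-27, 15), (-21, 25)) = 11.6619
d((-29, 12), (-15, 5)) = 15.6525
d((-29, 12), (-21, -30)) = 42.7551
d((-29, 12), (-8, 27)) = 25.807
d((-29, 12), (-8, 30)) = 27.6586
d((-29, 12), (-7, -9)) = 30.4138
d((-29, 12), (-21, 25)) = 15.2643
d((-15, 5), (-21, -30)) = 35.5106
d((-15, 5), (-8, 27)) = 23.0868
d((-15, 5), (-8, 30)) = 25.9615
d((-15, 5), (-7, -9)) = 16.1245
d((-15, 5), (-21, 25)) = 20.8806
d((-21, -30), (-8, 27)) = 58.4637
d((-21, -30), (-8, 30)) = 61.3922
d((-21, -30), (-7, -9)) = 25.2389
d((-21, -30), (-21, 25)) = 55.0
d((-8, 27), (-8, 30)) = 3.0 <-- minimum
d((-8, 27), (-7, -9)) = 36.0139
d((-8, 27), (-21, 25)) = 13.1529
d((-8, 30), (-7, -9)) = 39.0128
d((-8, 30), (-21, 25)) = 13.9284
d((-7, -9), (-21, 25)) = 36.7696

Closest pair: (-8, 27) and (-8, 30) with distance 3.0

The closest pair is (-8, 27) and (-8, 30) with Euclidean distance 3.0. For 8 points, brute-force pairwise comparison is shown above. For large n, the divide-and-conquer algorithm (sort by x, recurse on halves, check the dividing strip) achieves O(n log n).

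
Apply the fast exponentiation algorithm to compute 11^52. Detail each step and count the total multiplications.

Computing 11^52 by squaring (build up from 11^1; each line after the first costs one multiplication):

11^1 = 11
11^2 = (11^1)^2 = 11^2 = 121
11^3 = 11 * 11^2 = 11 * 121 = 1331
11^6 = (11^3)^2 = 1331^2 = 1771561
11^12 = (11^6)^2 = 1771561^2 = 3138428376721
11^13 = 11 * 11^12 = 11 * 3138428376721 = 34522712143931
11^26 = (11^13)^2 = 34522712143931^2 = 1191817653772720942460132761
11^52 = (11^26)^2 = 1191817653772720942460132761^2 = 1420429319844313329730664601483335671261683881745483121

Result: 1420429319844313329730664601483335671261683881745483121
Multiplications needed: 7 (7 lines after 11^1)

11^52 = 1420429319844313329730664601483335671261683881745483121. Using exponentiation by squaring, this requires 7 multiplications. The key idea: if the exponent is even, square the half-power; if odd, multiply by the base once.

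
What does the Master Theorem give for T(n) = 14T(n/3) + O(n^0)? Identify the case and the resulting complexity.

Master Theorem for T(n) = 14T(n/3) + O(n^0):

a = 14, b = 3, c = 0
log_b(a) = log_3(14) = 2.4022

Case 1: c = 0 < log_3(14) = 2.4022
T(n) = O(n^(log_3 14))

For T(n) = 14T(n/3) + O(n^0): log_3(14) = 2.4022. This is Case 1 of the Master Theorem (c < log_b(a), work dominated by leaves), giving O(n^(log_3 14)).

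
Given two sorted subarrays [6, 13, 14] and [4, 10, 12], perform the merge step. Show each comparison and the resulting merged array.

Merging process:

Compare 6 vs 4: take 4 from right. Merged: [4]
Compare 6 vs 10: take 6 from left. Merged: [4, 6]
Compare 13 vs 10: take 10 from right. Merged: [4, 6, 10]
Compare 13 vs 12: take 12 from right. Merged: [4, 6, 10, 12]
Append remaining from left: [13, 14]. Merged: [4, 6, 10, 12, 13, 14]

Final merged array: [4, 6, 10, 12, 13, 14]
Total comparisons: 4

The merged array is [4, 6, 10, 12, 13, 14], requiring 4 comparisons. The merge step runs in O(n) time where n is the total number of elements.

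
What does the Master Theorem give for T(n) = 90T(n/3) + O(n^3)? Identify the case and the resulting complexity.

Master Theorem for T(n) = 90T(n/3) + O(n^3):

a = 90, b = 3, c = 3
log_b(a) = log_3(90) = 4.0959

Case 1: c = 3 < log_3(90) = 4.0959
T(n) = O(n^(log_3 90))

For T(n) = 90T(n/3) + O(n^3): log_3(90) = 4.0959. This is Case 1 of the Master Theorem (c < log_b(a), work dominated by leaves), giving O(n^(log_3 90)).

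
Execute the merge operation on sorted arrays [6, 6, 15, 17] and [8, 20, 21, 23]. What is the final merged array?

Merging process:

Compare 6 vs 8: take 6 from left. Merged: [6]
Compare 6 vs 8: take 6 from left. Merged: [6, 6]
Compare 15 vs 8: take 8 from right. Merged: [6, 6, 8]
Compare 15 vs 20: take 15 from left. Merged: [6, 6, 8, 15]
Compare 17 vs 20: take 17 from left. Merged: [6, 6, 8, 15, 17]
Append remaining from right: [20, 21, 23]. Merged: [6, 6, 8, 15, 17, 20, 21, 23]

Final merged array: [6, 6, 8, 15, 17, 20, 21, 23]
Total comparisons: 5

The merged array is [6, 6, 8, 15, 17, 20, 21, 23], requiring 5 comparisons. The merge step runs in O(n) time where n is the total number of elements.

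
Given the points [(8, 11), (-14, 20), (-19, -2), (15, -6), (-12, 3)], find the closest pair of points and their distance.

Computing all pairwise distances among 5 points:

d((8, 11), (-14, 20)) = 23.7697
d((8, 11), (-19, -2)) = 29.9666
d((8, 11), (15, -6)) = 18.3848
d((8, 11), (-12, 3)) = 21.5407
d((-14, 20), (-19, -2)) = 22.561
d((-14, 20), (15, -6)) = 38.9487
d((-14, 20), (-12, 3)) = 17.1172
d((-19, -2), (15, -6)) = 34.2345
d((-19, -2), (-12, 3)) = 8.6023 <-- minimum
d((15, -6), (-12, 3)) = 28.4605

Closest pair: (-19, -2) and (-12, 3) with distance 8.6023

The closest pair is (-19, -2) and (-12, 3) with Euclidean distance 8.6023. For 5 points, brute-force pairwise comparison is shown above. For large n, the divide-and-conquer algorithm (sort by x, recurse on halves, check the dividing strip) achieves O(n log n).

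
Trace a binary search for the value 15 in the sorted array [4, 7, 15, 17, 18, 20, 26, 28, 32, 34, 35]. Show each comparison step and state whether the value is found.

Binary search for 15 in [4, 7, 15, 17, 18, 20, 26, 28, 32, 34, 35]:

lo=0, hi=10, mid=5, arr[mid]=20 -> 20 > 15, search left half
lo=0, hi=4, mid=2, arr[mid]=15 -> Found target at index 2!

Binary search finds 15 at index 2 after 2 comparisons. The search repeatedly halves the search space by comparing with the middle element.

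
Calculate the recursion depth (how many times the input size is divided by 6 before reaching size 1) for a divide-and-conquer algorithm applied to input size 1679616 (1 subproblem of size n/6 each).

For divide and conquer with division factor 6:

Problem sizes at each level:
Level 0: 1679616
Level 1: 279936
Level 2: 46656
Level 3: 7776
Level 4: 1296
Level 5: 216
Level 6: 36
Level 7: 6
Level 8: 1

The root is level 0 and the size-1 base case is level 8 (the tree spans levels 0 through 8, i.e. 9 levels counting the root), so the depth is the number of divisions: log_6(1679616) = 8

The recursion tree depth is log_6(1679616) = 8. At each level, the problem size is divided by 6, so it takes 8 divisions to reduce to a base case of size 1. The algorithm makes 1 recursive call at each level.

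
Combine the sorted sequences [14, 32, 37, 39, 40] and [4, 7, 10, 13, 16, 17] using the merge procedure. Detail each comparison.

Merging process:

Compare 14 vs 4: take 4 from right. Merged: [4]
Compare 14 vs 7: take 7 from right. Merged: [4, 7]
Compare 14 vs 10: take 10 from right. Merged: [4, 7, 10]
Compare 14 vs 13: take 13 from right. Merged: [4, 7, 10, 13]
Compare 14 vs 16: take 14 from left. Merged: [4, 7, 10, 13, 14]
Compare 32 vs 16: take 16 from right. Merged: [4, 7, 10, 13, 14, 16]
Compare 32 vs 17: take 17 from right. Merged: [4, 7, 10, 13, 14, 16, 17]
Append remaining from left: [32, 37, 39, 40]. Merged: [4, 7, 10, 13, 14, 16, 17, 32, 37, 39, 40]

Final merged array: [4, 7, 10, 13, 14, 16, 17, 32, 37, 39, 40]
Total comparisons: 7

The merged array is [4, 7, 10, 13, 14, 16, 17, 32, 37, 39, 40], requiring 7 comparisons. The merge step runs in O(n) time where n is the total number of elements.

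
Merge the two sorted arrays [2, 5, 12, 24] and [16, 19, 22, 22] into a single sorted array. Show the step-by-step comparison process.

Merging process:

Compare 2 vs 16: take 2 from left. Merged: [2]
Compare 5 vs 16: take 5 from left. Merged: [2, 5]
Compare 12 vs 16: take 12 from left. Merged: [2, 5, 12]
Compare 24 vs 16: take 16 from right. Merged: [2, 5, 12, 16]
Compare 24 vs 19: take 19 from right. Merged: [2, 5, 12, 16, 19]
Compare 24 vs 22: take 22 from right. Merged: [2, 5, 12, 16, 19, 22]
Compare 24 vs 22: take 22 from right. Merged: [2, 5, 12, 16, 19, 22, 22]
Append remaining from left: [24]. Merged: [2, 5, 12, 16, 19, 22, 22, 24]

Final merged array: [2, 5, 12, 16, 19, 22, 22, 24]
Total comparisons: 7

The merged array is [2, 5, 12, 16, 19, 22, 22, 24], requiring 7 comparisons. The merge step runs in O(n) time where n is the total number of elements.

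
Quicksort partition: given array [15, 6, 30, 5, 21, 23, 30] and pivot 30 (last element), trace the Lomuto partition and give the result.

Lomuto partition with pivot = 30:

Initial array: [15, 6, 30, 5, 21, 23, 30]

arr[0]=15 <= 30: swap with position 0, array becomes [15, 6, 30, 5, 21, 23, 30]
arr[1]=6 <= 30: swap with position 1, array becomes [15, 6, 30, 5, 21, 23, 30]
arr[2]=30 <= 30: swap with position 2, array becomes [15, 6, 30, 5, 21, 23, 30]
arr[3]=5 <= 30: swap with position 3, array becomes [15, 6, 30, 5, 21, 23, 30]
arr[4]=21 <= 30: swap with position 4, array becomes [15, 6, 30, 5, 21, 23, 30]
arr[5]=23 <= 30: swap with position 5, array becomes [15, 6, 30, 5, 21, 23, 30]

Place pivot at position 6: [15, 6, 30, 5, 21, 23, 30]
Pivot position: 6

After partitioning with pivot 30, the array becomes [15, 6, 30, 5, 21, 23, 30]. The pivot is placed at index 6. All elements to the left of the pivot are <= 30, and all elements to the right are > 30.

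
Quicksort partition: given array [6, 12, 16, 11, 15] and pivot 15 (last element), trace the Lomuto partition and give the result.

Lomuto partition with pivot = 15:

Initial array: [6, 12, 16, 11, 15]

arr[0]=6 <= 15: swap with position 0, array becomes [6, 12, 16, 11, 15]
arr[1]=12 <= 15: swap with position 1, array becomes [6, 12, 16, 11, 15]
arr[2]=16 > 15: no swap
arr[3]=11 <= 15: swap with position 2, array becomes [6, 12, 11, 16, 15]

Place pivot at position 3: [6, 12, 11, 15, 16]
Pivot position: 3

After partitioning with pivot 15, the array becomes [6, 12, 11, 15, 16]. The pivot is placed at index 3. All elements to the left of the pivot are <= 15, and all elements to the right are > 15.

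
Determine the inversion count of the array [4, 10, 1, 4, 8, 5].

Finding inversions in [4, 10, 1, 4, 8, 5]:

(0, 2): arr[0]=4 > arr[2]=1
(1, 2): arr[1]=10 > arr[2]=1
(1, 3): arr[1]=10 > arr[3]=4
(1, 4): arr[1]=10 > arr[4]=8
(1, 5): arr[1]=10 > arr[5]=5
(4, 5): arr[4]=8 > arr[5]=5

Total inversions: 6

The array has 6 inversion(s): (0,2), (1,2), (1,3), (1,4), (1,5), (4,5). Each pair (i,j) satisfies i < j and arr[i] > arr[j].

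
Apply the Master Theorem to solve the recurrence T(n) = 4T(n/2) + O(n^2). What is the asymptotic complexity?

Master Theorem for T(n) = 4T(n/2) + O(n^2):

a = 4, b = 2, c = 2
log_b(a) = log_2(4) = 2.0000

Case 2: c = 2 = log_2(4) = 2.0000
T(n) = O(n^2 log n) = O(n^2 log n)

For T(n) = 4T(n/2) + O(n^2): log_2(4) = 2.0000. This is Case 2 of the Master Theorem (c = log_b(a), equal work at all levels), giving O(n^2 log n).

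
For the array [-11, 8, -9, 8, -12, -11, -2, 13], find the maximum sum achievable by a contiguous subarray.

Using Kadane's algorithm on [-11, 8, -9, 8, -12, -11, -2, 13]:

Scanning through the array:
Position 1 (value 8): max_ending_here = 8, max_so_far = 8
Position 2 (value -9): max_ending_here = -1, max_so_far = 8
Position 3 (value 8): max_ending_here = 8, max_so_far = 8
Position 4 (value -12): max_ending_here = -4, max_so_far = 8
Position 5 (value -11): max_ending_here = -11, max_so_far = 8
Position 6 (value -2): max_ending_here = -2, max_so_far = 8
Position 7 (value 13): max_ending_here = 13, max_so_far = 13

Maximum subarray: [13]
Maximum sum: 13

The maximum subarray is [13] with sum 13. This subarray runs from index 7 to index 7.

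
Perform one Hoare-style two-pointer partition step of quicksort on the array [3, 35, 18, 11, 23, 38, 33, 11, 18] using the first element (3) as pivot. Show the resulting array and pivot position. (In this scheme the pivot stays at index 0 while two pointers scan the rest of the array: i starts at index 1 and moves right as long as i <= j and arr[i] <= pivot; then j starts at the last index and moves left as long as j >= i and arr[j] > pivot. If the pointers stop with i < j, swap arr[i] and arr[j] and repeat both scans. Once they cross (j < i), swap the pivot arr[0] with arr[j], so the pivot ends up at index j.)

Hoare-style two-pointer partition with pivot = 3:

Initial array: [3, 35, 18, 11, 23, 38, 33, 11, 18]

Pointers start at i = 1, j = 8.
i ends at 1, j ends at 0: the pointers have crossed (j < i), so scanning stops.

j = 0, so swapping arr[0] with arr[j] leaves the pivot at position 0: [3, 35, 18, 11, 23, 38, 33, 11, 18]
Pivot position: 0

After partitioning with pivot 3, the array becomes [3, 35, 18, 11, 23, 38, 33, 11, 18]. The pivot is placed at index 0. All elements to the left of the pivot are <= 3, and all elements to the right are > 3.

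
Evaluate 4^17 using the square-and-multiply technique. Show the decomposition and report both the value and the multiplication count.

Computing 4^17 by squaring (build up from 4^1; each line after the first costs one multiplication):

4^1 = 4
4^2 = (4^1)^2 = 4^2 = 16
4^4 = (4^2)^2 = 16^2 = 256
4^8 = (4^4)^2 = 256^2 = 65536
4^16 = (4^8)^2 = 65536^2 = 4294967296
4^17 = 4 * 4^16 = 4 * 4294967296 = 17179869184

Result: 17179869184
Multiplications needed: 5 (5 lines after 4^1)

4^17 = 17179869184. Using exponentiation by squaring, this requires 5 multiplications. The key idea: if the exponent is even, square the half-power; if odd, multiply by the base once.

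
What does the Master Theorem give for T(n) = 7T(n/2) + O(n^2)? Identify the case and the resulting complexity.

Master Theorem for T(n) = 7T(n/2) + O(n^2):

a = 7, b = 2, c = 2
log_b(a) = log_2(7) = 2.8074

Case 1: c = 2 < log_2(7) = 2.8074
T(n) = O(n^(log_2 7))

For T(n) = 7T(n/2) + O(n^2): log_2(7) = 2.8074. This is Case 1 of the Master Theorem (c < log_b(a), work dominated by leaves), giving O(n^(log_2 7)).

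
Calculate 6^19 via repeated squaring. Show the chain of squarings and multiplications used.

Computing 6^19 by squaring (build up from 6^1; each line after the first costs one multiplication):

6^1 = 6
6^2 = (6^1)^2 = 6^2 = 36
6^4 = (6^2)^2 = 36^2 = 1296
6^8 = (6^4)^2 = 1296^2 = 1679616
6^9 = 6 * 6^8 = 6 * 1679616 = 10077696
6^18 = (6^9)^2 = 10077696^2 = 101559956668416
6^19 = 6 * 6^18 = 6 * 101559956668416 = 609359740010496

Result: 609359740010496
Multiplications needed: 6 (6 lines after 6^1)

6^19 = 609359740010496. Using exponentiation by squaring, this requires 6 multiplications. The key idea: if the exponent is even, square the half-power; if odd, multiply by the base once.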